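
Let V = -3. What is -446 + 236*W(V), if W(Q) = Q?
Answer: -1154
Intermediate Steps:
-446 + 236*W(V) = -446 + 236*(-3) = -446 - 708 = -1154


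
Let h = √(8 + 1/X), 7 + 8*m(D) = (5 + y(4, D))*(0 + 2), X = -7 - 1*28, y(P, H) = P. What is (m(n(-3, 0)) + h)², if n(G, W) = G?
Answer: 22091/2240 + 33*√1085/140 ≈ 17.626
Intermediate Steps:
X = -35 (X = -7 - 28 = -35)
m(D) = 11/8 (m(D) = -7/8 + ((5 + 4)*(0 + 2))/8 = -7/8 + (9*2)/8 = -7/8 + (⅛)*18 = -7/8 + 9/4 = 11/8)
h = 3*√1085/35 (h = √(8 + 1/(-35)) = √(8 - 1/35) = √(279/35) = 3*√1085/35 ≈ 2.8234)
(m(n(-3, 0)) + h)² = (11/8 + 3*√1085/35)²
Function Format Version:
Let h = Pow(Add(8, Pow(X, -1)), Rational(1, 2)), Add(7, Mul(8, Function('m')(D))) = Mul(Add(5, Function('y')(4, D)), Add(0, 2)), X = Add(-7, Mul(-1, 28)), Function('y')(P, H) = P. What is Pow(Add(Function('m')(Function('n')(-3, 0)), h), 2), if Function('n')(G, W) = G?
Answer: Add(Rational(22091, 2240), Mul(Rational(33, 140), Pow(1085, Rational(1, 2)))) ≈ 17.626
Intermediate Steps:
X = -35 (X = Add(-7, -28) = -35)
Function('m')(D) = Rational(11, 8) (Function('m')(D) = Add(Rational(-7, 8), Mul(Rational(1, 8), Mul(Add(5, 4), Add(0, 2)))) = Add(Rational(-7, 8), Mul(Rational(1, 8), Mul(9, 2))) = Add(Rational(-7, 8), Mul(Rational(1, 8), 18)) = Add(Rational(-7, 8), Rational(9, 4)) = Rational(11, 8))
h = Mul(Rational(3, 35), Pow(1085, Rational(1, 2))) (h = Pow(Add(8, Pow(-35, -1)), Rational(1, 2)) = Pow(Add(8, Rational(-1, 35)), Rational(1, 2)) = Pow(Rational(279, 35), Rational(1, 2)) = Mul(Rational(3, 35), Pow(1085, Rational(1, 2))) ≈ 2.8234)
Pow(Add(Function('m')(Function('n')(-3, 0)), h), 2) = Pow(Add(Rational(11, 8), Mul(Rational(3, 35), Pow(1085, Rational(1, 2)))), 2)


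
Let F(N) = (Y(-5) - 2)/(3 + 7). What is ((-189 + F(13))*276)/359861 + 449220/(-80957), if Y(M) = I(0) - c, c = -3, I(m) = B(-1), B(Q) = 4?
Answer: -5719607838/1004595413 ≈ -5.6934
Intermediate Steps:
I(m) = 4
Y(M) = 7 (Y(M) = 4 - 1*(-3) = 4 + 3 = 7)
F(N) = 1/2 (F(N) = (7 - 2)/(3 + 7) = 5/10 = 5*(1/10) = 1/2)
((-189 + F(13))*276)/359861 + 449220/(-80957) = ((-189 + 1/2)*276)/359861 + 449220/(-80957) = -377/2*276*(1/359861) + 449220*(-1/80957) = -52026*1/359861 - 449220/80957 = -1794/12409 - 449220/80957 = -5719607838/1004595413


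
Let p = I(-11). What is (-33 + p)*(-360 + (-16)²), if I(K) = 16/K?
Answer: 39416/11 ≈ 3583.3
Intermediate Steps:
p = -16/11 (p = 16/(-11) = 16*(-1/11) = -16/11 ≈ -1.4545)
(-33 + p)*(-360 + (-16)²) = (-33 - 16/11)*(-360 + (-16)²) = -379*(-360 + 256)/11 = -379/11*(-104) = 39416/11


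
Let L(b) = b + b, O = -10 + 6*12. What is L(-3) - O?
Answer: -68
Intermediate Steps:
O = 62 (O = -10 + 72 = 62)
L(b) = 2*b
L(-3) - O = 2*(-3) - 1*62 = -6 - 62 = -68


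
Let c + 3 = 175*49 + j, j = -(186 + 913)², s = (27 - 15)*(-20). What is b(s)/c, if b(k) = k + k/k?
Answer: 239/1199229 ≈ 0.00019929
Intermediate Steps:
s = -240 (s = 12*(-20) = -240)
j = -1207801 (j = -1*1099² = -1*1207801 = -1207801)
c = -1199229 (c = -3 + (175*49 - 1207801) = -3 + (8575 - 1207801) = -3 - 1199226 = -1199229)
b(k) = 1 + k (b(k) = k + 1 = 1 + k)
b(s)/c = (1 - 240)/(-1199229) = -239*(-1/1199229) = 239/1199229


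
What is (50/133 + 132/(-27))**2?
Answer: 29181604/1432809 ≈ 20.367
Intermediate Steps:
(50/133 + 132/(-27))**2 = (50*(1/133) + 132*(-1/27))**2 = (50/133 - 44/9)**2 = (-5402/1197)**2 = 29181604/1432809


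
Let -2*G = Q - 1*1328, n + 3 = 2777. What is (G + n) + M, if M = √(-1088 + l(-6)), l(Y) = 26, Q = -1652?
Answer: 4264 + 3*I*√118 ≈ 4264.0 + 32.588*I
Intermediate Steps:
n = 2774 (n = -3 + 2777 = 2774)
M = 3*I*√118 (M = √(-1088 + 26) = √(-1062) = 3*I*√118 ≈ 32.588*I)
G = 1490 (G = -(-1652 - 1*1328)/2 = -(-1652 - 1328)/2 = -½*(-2980) = 1490)
(G + n) + M = (1490 + 2774) + 3*I*√118 = 4264 + 3*I*√118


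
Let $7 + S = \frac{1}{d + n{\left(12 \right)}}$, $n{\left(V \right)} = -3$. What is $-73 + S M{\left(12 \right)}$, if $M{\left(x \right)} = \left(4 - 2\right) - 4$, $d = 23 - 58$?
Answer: $- \frac{1120}{19} \approx -58.947$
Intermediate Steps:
$d = -35$ ($d = 23 - 58 = -35$)
$M{\left(x \right)} = -2$ ($M{\left(x \right)} = 2 - 4 = -2$)
$S = - \frac{267}{38}$ ($S = -7 + \frac{1}{-35 - 3} = -7 + \frac{1}{-38} = -7 - \frac{1}{38} = - \frac{267}{38} \approx -7.0263$)
$-73 + S M{\left(12 \right)} = -73 - - \frac{267}{19} = -73 + \frac{267}{19} = - \frac{1120}{19}$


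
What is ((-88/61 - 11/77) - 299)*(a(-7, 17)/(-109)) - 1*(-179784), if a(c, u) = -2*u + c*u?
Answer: 8348049162/46543 ≈ 1.7936e+5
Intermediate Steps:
((-88/61 - 11/77) - 299)*(a(-7, 17)/(-109)) - 1*(-179784) = ((-88/61 - 11/77) - 299)*((17*(-2 - 7))/(-109)) - 1*(-179784) = ((-88*1/61 - 11*1/77) - 299)*((17*(-9))*(-1/109)) + 179784 = ((-88/61 - ⅐) - 299)*(-153*(-1/109)) + 179784 = (-677/427 - 299)*(153/109) + 179784 = -128350/427*153/109 + 179784 = -19637550/46543 + 179784 = 8348049162/46543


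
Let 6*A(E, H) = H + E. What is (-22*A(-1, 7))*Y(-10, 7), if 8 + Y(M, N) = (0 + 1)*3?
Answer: 110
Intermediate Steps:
A(E, H) = E/6 + H/6 (A(E, H) = (H + E)/6 = (E + H)/6 = E/6 + H/6)
Y(M, N) = -5 (Y(M, N) = -8 + (0 + 1)*3 = -8 + 1*3 = -8 + 3 = -5)
(-22*A(-1, 7))*Y(-10, 7) = -22*((⅙)*(-1) + (⅙)*7)*(-5) = -22*(-⅙ + 7/6)*(-5) = -22*1*(-5) = -22*(-5) = 110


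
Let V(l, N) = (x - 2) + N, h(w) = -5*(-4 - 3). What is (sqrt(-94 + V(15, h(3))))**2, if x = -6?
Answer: -67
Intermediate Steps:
h(w) = 35 (h(w) = -5*(-7) = 35)
V(l, N) = -8 + N (V(l, N) = (-6 - 2) + N = -8 + N)
(sqrt(-94 + V(15, h(3))))**2 = (sqrt(-94 + (-8 + 35)))**2 = (sqrt(-94 + 27))**2 = (sqrt(-67))**2 = (I*sqrt(67))**2 = -67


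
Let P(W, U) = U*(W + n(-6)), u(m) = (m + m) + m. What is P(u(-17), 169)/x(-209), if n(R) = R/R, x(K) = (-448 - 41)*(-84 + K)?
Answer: -8450/143277 ≈ -0.058977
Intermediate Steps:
x(K) = 41076 - 489*K (x(K) = -489*(-84 + K) = 41076 - 489*K)
n(R) = 1
u(m) = 3*m (u(m) = 2*m + m = 3*m)
P(W, U) = U*(1 + W) (P(W, U) = U*(W + 1) = U*(1 + W))
P(u(-17), 169)/x(-209) = (169*(1 + 3*(-17)))/(41076 - 489*(-209)) = (169*(1 - 51))/(41076 + 102201) = (169*(-50))/143277 = -8450*1/143277 = -8450/143277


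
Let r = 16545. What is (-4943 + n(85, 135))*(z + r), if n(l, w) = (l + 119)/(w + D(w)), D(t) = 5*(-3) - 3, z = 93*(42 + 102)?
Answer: -1923043111/13 ≈ -1.4793e+8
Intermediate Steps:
z = 13392 (z = 93*144 = 13392)
D(t) = -18 (D(t) = -15 - 3 = -18)
n(l, w) = (119 + l)/(-18 + w) (n(l, w) = (l + 119)/(w - 18) = (119 + l)/(-18 + w))
(-4943 + n(85, 135))*(z + r) = (-4943 + (119 + 85)/(-18 + 135))*(13392 + 16545) = (-4943 + 204/117)*29937 = (-4943 + (1/117)*204)*29937 = (-4943 + 68/39)*29937 = -192709/39*29937 = -1923043111/13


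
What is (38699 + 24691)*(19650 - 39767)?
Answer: -1275216630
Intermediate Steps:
(38699 + 24691)*(19650 - 39767) = 63390*(-20117) = -1275216630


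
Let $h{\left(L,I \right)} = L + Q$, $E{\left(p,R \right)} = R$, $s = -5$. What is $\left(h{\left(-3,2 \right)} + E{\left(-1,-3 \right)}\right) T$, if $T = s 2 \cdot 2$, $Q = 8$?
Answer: $-40$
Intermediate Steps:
$T = -20$ ($T = \left(-5\right) 2 \cdot 2 = \left(-10\right) 2 = -20$)
$h{\left(L,I \right)} = 8 + L$ ($h{\left(L,I \right)} = L + 8 = 8 + L$)
$\left(h{\left(-3,2 \right)} + E{\left(-1,-3 \right)}\right) T = \left(\left(8 - 3\right) - 3\right) \left(-20\right) = \left(5 - 3\right) \left(-20\right) = 2 \left(-20\right) = -40$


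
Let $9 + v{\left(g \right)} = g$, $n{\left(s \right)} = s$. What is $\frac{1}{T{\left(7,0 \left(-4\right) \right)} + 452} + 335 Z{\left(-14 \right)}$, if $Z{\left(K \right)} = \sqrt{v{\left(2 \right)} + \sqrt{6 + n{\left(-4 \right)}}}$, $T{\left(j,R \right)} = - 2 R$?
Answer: $\frac{1}{452} + 335 \sqrt{-7 + \sqrt{2}} \approx 0.0022124 + 791.75 i$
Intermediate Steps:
$v{\left(g \right)} = -9 + g$
$Z{\left(K \right)} = \sqrt{-7 + \sqrt{2}}$ ($Z{\left(K \right)} = \sqrt{\left(-9 + 2\right) + \sqrt{6 - 4}} = \sqrt{-7 + \sqrt{2}}$)
$\frac{1}{T{\left(7,0 \left(-4\right) \right)} + 452} + 335 Z{\left(-14 \right)} = \frac{1}{- 2 \cdot 0 \left(-4\right) + 452} + 335 \sqrt{-7 + \sqrt{2}} = \frac{1}{\left(-2\right) 0 + 452} + 335 \sqrt{-7 + \sqrt{2}} = \frac{1}{0 + 452} + 335 \sqrt{-7 + \sqrt{2}} = \frac{1}{452} + 335 \sqrt{-7 + \sqrt{2}}$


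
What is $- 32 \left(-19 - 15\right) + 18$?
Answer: $1106$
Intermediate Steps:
$- 32 \left(-19 - 15\right) + 18 = \left(-32\right) \left(-34\right) + 18 = 1088 + 18 = 1106$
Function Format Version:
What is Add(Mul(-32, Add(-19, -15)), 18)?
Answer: 1106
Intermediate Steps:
Add(Mul(-32, Add(-19, -15)), 18) = Add(Mul(-32, -34), 18) = Add(1088, 18) = 1106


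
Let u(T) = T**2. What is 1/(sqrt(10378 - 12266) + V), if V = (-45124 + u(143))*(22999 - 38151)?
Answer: 23367225/8736435267210118 - I*sqrt(118)/34945741068840472 ≈ 2.6747e-9 - 3.1085e-16*I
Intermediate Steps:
V = 373875600 (V = (-45124 + 143**2)*(22999 - 38151) = (-45124 + 20449)*(-15152) = -24675*(-15152) = 373875600)
1/(sqrt(10378 - 12266) + V) = 1/(sqrt(10378 - 12266) + 373875600) = 1/(sqrt(-1888) + 373875600) = 1/(4*I*sqrt(118) + 373875600) = 1/(373875600 + 4*I*sqrt(118))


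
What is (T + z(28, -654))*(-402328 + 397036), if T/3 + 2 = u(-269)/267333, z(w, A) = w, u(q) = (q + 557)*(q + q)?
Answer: -9554695416/89111 ≈ -1.0722e+5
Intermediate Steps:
u(q) = 2*q*(557 + q) (u(q) = (557 + q)*(2*q) = 2*q*(557 + q))
T = -689610/89111 (T = -6 + 3*((2*(-269)*(557 - 269))/267333) = -6 + 3*((2*(-269)*288)*(1/267333)) = -6 + 3*(-154944*1/267333) = -6 + 3*(-51648/89111) = -6 - 154944/89111 = -689610/89111 ≈ -7.7388)
(T + z(28, -654))*(-402328 + 397036) = (-689610/89111 + 28)*(-402328 + 397036) = (1805498/89111)*(-5292) = -9554695416/89111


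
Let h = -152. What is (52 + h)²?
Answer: 10000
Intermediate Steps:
(52 + h)² = (52 - 152)² = (-100)² = 10000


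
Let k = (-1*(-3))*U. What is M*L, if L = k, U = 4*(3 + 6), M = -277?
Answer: -29916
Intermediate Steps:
U = 36 (U = 4*9 = 36)
k = 108 (k = -1*(-3)*36 = 3*36 = 108)
L = 108
M*L = -277*108 = -29916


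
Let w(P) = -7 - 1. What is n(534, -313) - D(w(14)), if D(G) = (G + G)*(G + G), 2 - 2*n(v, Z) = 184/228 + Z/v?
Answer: -1725567/6764 ≈ -255.11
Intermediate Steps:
w(P) = -8
n(v, Z) = 34/57 - Z/(2*v) (n(v, Z) = 1 - (184/228 + Z/v)/2 = 1 - (184*(1/228) + Z/v)/2 = 1 - (46/57 + Z/v)/2 = 1 + (-23/57 - Z/(2*v)) = 34/57 - Z/(2*v))
D(G) = 4*G² (D(G) = (2*G)*(2*G) = 4*G²)
n(534, -313) - D(w(14)) = (34/57 - ½*(-313)/534) - 4*(-8)² = (34/57 - ½*(-313)*1/534) - 4*64 = (34/57 + 313/1068) - 1*256 = 6017/6764 - 256 = -1725567/6764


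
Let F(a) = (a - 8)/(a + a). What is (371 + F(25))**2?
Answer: 344733489/2500 ≈ 1.3789e+5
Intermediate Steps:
F(a) = (-8 + a)/(2*a) (F(a) = (-8 + a)/((2*a)) = (-8 + a)*(1/(2*a)) = (-8 + a)/(2*a))
(371 + F(25))**2 = (371 + (1/2)*(-8 + 25)/25)**2 = (371 + (1/2)*(1/25)*17)**2 = (371 + 17/50)**2 = (18567/50)**2 = 344733489/2500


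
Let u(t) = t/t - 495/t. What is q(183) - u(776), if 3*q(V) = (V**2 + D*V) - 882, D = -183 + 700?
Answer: 32906775/776 ≈ 42406.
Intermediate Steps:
D = 517
u(t) = 1 - 495/t
q(V) = -294 + V**2/3 + 517*V/3 (q(V) = ((V**2 + 517*V) - 882)/3 = (-882 + V**2 + 517*V)/3 = -294 + V**2/3 + 517*V/3)
q(183) - u(776) = (-294 + (1/3)*183**2 + (517/3)*183) - (-495 + 776)/776 = (-294 + (1/3)*33489 + 31537) - 281/776 = (-294 + 11163 + 31537) - 1*281/776 = 42406 - 281/776 = 32906775/776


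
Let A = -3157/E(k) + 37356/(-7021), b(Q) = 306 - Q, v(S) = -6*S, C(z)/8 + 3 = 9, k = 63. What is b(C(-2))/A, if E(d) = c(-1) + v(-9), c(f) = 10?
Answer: -115930752/24556081 ≈ -4.7211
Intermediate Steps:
C(z) = 48 (C(z) = -24 + 8*9 = -24 + 72 = 48)
E(d) = 64 (E(d) = 10 - 6*(-9) = 10 + 54 = 64)
A = -24556081/449344 (A = -3157/64 + 37356/(-7021) = -3157*1/64 + 37356*(-1/7021) = -3157/64 - 37356/7021 = -24556081/449344 ≈ -54.649)
b(C(-2))/A = (306 - 1*48)/(-24556081/449344) = (306 - 48)*(-449344/24556081) = 258*(-449344/24556081) = -115930752/24556081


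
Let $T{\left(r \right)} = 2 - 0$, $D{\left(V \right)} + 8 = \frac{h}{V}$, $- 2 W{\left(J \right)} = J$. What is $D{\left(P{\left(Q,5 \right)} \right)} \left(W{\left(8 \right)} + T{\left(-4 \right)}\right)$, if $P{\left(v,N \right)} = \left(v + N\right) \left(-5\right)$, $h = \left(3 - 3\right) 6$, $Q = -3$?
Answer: $16$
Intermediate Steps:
$W{\left(J \right)} = - \frac{J}{2}$
$h = 0$ ($h = 0 \cdot 6 = 0$)
$P{\left(v,N \right)} = - 5 N - 5 v$ ($P{\left(v,N \right)} = \left(N + v\right) \left(-5\right) = - 5 N - 5 v$)
$D{\left(V \right)} = -8$ ($D{\left(V \right)} = -8 + \frac{0}{V} = -8 + 0 = -8$)
$T{\left(r \right)} = 2$ ($T{\left(r \right)} = 2 + 0 = 2$)
$D{\left(P{\left(Q,5 \right)} \right)} \left(W{\left(8 \right)} + T{\left(-4 \right)}\right) = - 8 \left(\left(- \frac{1}{2}\right) 8 + 2\right) = - 8 \left(-4 + 2\right) = \left(-8\right) \left(-2\right) = 16$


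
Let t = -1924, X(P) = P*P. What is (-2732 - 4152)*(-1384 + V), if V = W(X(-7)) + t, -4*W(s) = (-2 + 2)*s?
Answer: 22772272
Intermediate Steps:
X(P) = P²
W(s) = 0 (W(s) = -(-2 + 2)*s/4 = -0*s = -¼*0 = 0)
V = -1924 (V = 0 - 1924 = -1924)
(-2732 - 4152)*(-1384 + V) = (-2732 - 4152)*(-1384 - 1924) = -6884*(-3308) = 22772272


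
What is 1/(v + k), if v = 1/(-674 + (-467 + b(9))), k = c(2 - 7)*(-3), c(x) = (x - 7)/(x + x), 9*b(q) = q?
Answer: -228/821 ≈ -0.27771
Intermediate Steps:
b(q) = q/9
c(x) = (-7 + x)/(2*x) (c(x) = (-7 + x)/((2*x)) = (-7 + x)*(1/(2*x)) = (-7 + x)/(2*x))
k = -18/5 (k = ((-7 + (2 - 7))/(2*(2 - 7)))*(-3) = ((1/2)*(-7 - 5)/(-5))*(-3) = ((1/2)*(-1/5)*(-12))*(-3) = (6/5)*(-3) = -18/5 ≈ -3.6000)
v = -1/1140 (v = 1/(-674 + (-467 + (1/9)*9)) = 1/(-674 + (-467 + 1)) = 1/(-674 - 466) = 1/(-1140) = -1/1140 ≈ -0.00087719)
1/(v + k) = 1/(-1/1140 - 18/5) = 1/(-821/228) = -228/821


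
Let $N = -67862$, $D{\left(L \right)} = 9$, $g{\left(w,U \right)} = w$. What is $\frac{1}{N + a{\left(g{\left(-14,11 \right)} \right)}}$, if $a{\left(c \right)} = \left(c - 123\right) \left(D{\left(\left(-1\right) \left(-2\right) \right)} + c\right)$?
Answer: $- \frac{1}{67177} \approx -1.4886 \cdot 10^{-5}$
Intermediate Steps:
$a{\left(c \right)} = \left(-123 + c\right) \left(9 + c\right)$ ($a{\left(c \right)} = \left(c - 123\right) \left(9 + c\right) = \left(-123 + c\right) \left(9 + c\right)$)
$\frac{1}{N + a{\left(g{\left(-14,11 \right)} \right)}} = \frac{1}{-67862 - \left(-489 - 196\right)} = \frac{1}{-67862 + \left(-1107 + 196 + 1596\right)} = \frac{1}{-67862 + 685} = \frac{1}{-67177} = - \frac{1}{67177}$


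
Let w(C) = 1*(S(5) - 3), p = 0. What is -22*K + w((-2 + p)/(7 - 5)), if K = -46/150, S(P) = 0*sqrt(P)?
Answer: 281/75 ≈ 3.7467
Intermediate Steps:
S(P) = 0
K = -23/75 (K = -46*1/150 = -23/75 ≈ -0.30667)
w(C) = -3 (w(C) = 1*(0 - 3) = 1*(-3) = -3)
-22*K + w((-2 + p)/(7 - 5)) = -22*(-23/75) - 3 = 506/75 - 3 = 281/75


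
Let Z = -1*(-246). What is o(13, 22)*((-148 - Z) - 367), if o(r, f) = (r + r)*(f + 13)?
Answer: -692510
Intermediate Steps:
o(r, f) = 2*r*(13 + f) (o(r, f) = (2*r)*(13 + f) = 2*r*(13 + f))
Z = 246
o(13, 22)*((-148 - Z) - 367) = (2*13*(13 + 22))*((-148 - 1*246) - 367) = (2*13*35)*((-148 - 246) - 367) = 910*(-394 - 367) = 910*(-761) = -692510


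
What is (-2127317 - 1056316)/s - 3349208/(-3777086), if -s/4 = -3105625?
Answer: 14790340373281/23460425417500 ≈ 0.63044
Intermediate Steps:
s = 12422500 (s = -4*(-3105625) = 12422500)
(-2127317 - 1056316)/s - 3349208/(-3777086) = (-2127317 - 1056316)/12422500 - 3349208/(-3777086) = -3183633*1/12422500 - 3349208*(-1/3777086) = -3183633/12422500 + 1674604/1888543 = 14790340373281/23460425417500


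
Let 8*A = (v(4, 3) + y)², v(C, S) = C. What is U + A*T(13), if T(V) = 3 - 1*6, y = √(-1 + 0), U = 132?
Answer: 1011/8 - 3*I ≈ 126.38 - 3.0*I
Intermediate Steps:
y = I (y = √(-1) = I ≈ 1.0*I)
A = (4 + I)²/8 ≈ 1.875 + 1.0*I
T(V) = -3 (T(V) = 3 - 6 = -3)
U + A*T(13) = 132 + (15/8 + I)*(-3) = 132 + (-45/8 - 3*I) = 1011/8 - 3*I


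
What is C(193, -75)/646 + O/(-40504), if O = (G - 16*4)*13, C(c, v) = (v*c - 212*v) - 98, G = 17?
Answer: 27071757/13082792 ≈ 2.0693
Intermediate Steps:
C(c, v) = -98 - 212*v + c*v (C(c, v) = (c*v - 212*v) - 98 = (-212*v + c*v) - 98 = -98 - 212*v + c*v)
O = -611 (O = (17 - 16*4)*13 = (17 - 64)*13 = -47*13 = -611)
C(193, -75)/646 + O/(-40504) = (-98 - 212*(-75) + 193*(-75))/646 - 611/(-40504) = (-98 + 15900 - 14475)*(1/646) - 611*(-1/40504) = 1327*(1/646) + 611/40504 = 1327/646 + 611/40504 = 27071757/13082792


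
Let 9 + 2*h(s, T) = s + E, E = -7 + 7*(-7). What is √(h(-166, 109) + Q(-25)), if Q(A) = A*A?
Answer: √2038/2 ≈ 22.572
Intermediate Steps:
Q(A) = A²
E = -56 (E = -7 - 49 = -56)
h(s, T) = -65/2 + s/2 (h(s, T) = -9/2 + (s - 56)/2 = -9/2 + (-56 + s)/2 = -9/2 + (-28 + s/2) = -65/2 + s/2)
√(h(-166, 109) + Q(-25)) = √((-65/2 + (½)*(-166)) + (-25)²) = √((-65/2 - 83) + 625) = √(-231/2 + 625) = √(1019/2) = √2038/2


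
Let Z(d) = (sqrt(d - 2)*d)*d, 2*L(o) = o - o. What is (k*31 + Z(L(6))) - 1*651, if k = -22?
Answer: -1333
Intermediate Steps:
L(o) = 0 (L(o) = (o - o)/2 = (1/2)*0 = 0)
Z(d) = d**2*sqrt(-2 + d) (Z(d) = (sqrt(-2 + d)*d)*d = (d*sqrt(-2 + d))*d = d**2*sqrt(-2 + d))
(k*31 + Z(L(6))) - 1*651 = (-22*31 + 0**2*sqrt(-2 + 0)) - 1*651 = (-682 + 0*sqrt(-2)) - 651 = (-682 + 0*(I*sqrt(2))) - 651 = (-682 + 0) - 651 = -682 - 651 = -1333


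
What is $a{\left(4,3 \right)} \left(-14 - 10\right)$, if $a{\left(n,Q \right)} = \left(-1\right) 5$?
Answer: $120$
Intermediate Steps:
$a{\left(n,Q \right)} = -5$
$a{\left(4,3 \right)} \left(-14 - 10\right) = - 5 \left(-14 - 10\right) = \left(-5\right) \left(-24\right) = 120$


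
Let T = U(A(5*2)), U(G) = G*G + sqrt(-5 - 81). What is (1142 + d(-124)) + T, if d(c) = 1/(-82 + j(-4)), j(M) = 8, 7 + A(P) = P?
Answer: 85173/74 + I*sqrt(86) ≈ 1151.0 + 9.2736*I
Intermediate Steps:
A(P) = -7 + P
U(G) = G**2 + I*sqrt(86) (U(G) = G**2 + sqrt(-86) = G**2 + I*sqrt(86))
T = 9 + I*sqrt(86) (T = (-7 + 5*2)**2 + I*sqrt(86) = (-7 + 10)**2 + I*sqrt(86) = 3**2 + I*sqrt(86) = 9 + I*sqrt(86) ≈ 9.0 + 9.2736*I)
d(c) = -1/74 (d(c) = 1/(-82 + 8) = 1/(-74) = -1/74)
(1142 + d(-124)) + T = (1142 - 1/74) + (9 + I*sqrt(86)) = 84507/74 + (9 + I*sqrt(86)) = 85173/74 + I*sqrt(86)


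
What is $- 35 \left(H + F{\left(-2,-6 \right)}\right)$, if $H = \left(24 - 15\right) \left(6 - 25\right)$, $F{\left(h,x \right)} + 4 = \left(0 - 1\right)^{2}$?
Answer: $6090$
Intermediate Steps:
$F{\left(h,x \right)} = -3$ ($F{\left(h,x \right)} = -4 + \left(0 - 1\right)^{2} = -4 + \left(-1\right)^{2} = -4 + 1 = -3$)
$H = -171$ ($H = 9 \left(-19\right) = -171$)
$- 35 \left(H + F{\left(-2,-6 \right)}\right) = - 35 \left(-171 - 3\right) = \left(-35\right) \left(-174\right) = 6090$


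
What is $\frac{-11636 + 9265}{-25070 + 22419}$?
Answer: $\frac{2371}{2651} \approx 0.89438$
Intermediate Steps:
$\frac{-11636 + 9265}{-25070 + 22419} = - \frac{2371}{-2651} = \left(-2371\right) \left(- \frac{1}{2651}\right) = \frac{2371}{2651}$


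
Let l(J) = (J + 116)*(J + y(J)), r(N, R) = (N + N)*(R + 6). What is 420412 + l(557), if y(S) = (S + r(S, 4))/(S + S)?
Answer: 1604679/2 ≈ 8.0234e+5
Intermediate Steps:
r(N, R) = 2*N*(6 + R) (r(N, R) = (2*N)*(6 + R) = 2*N*(6 + R))
y(S) = 21/2 (y(S) = (S + 2*S*(6 + 4))/(S + S) = (S + 2*S*10)/((2*S)) = (S + 20*S)*(1/(2*S)) = (21*S)*(1/(2*S)) = 21/2)
l(J) = (116 + J)*(21/2 + J) (l(J) = (J + 116)*(J + 21/2) = (116 + J)*(21/2 + J))
420412 + l(557) = 420412 + (1218 + 557**2 + (253/2)*557) = 420412 + (1218 + 310249 + 140921/2) = 420412 + 763855/2 = 1604679/2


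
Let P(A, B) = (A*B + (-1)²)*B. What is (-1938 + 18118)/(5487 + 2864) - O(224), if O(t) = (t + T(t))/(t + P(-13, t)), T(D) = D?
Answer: 23550251/12150705 ≈ 1.9382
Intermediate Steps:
P(A, B) = B*(1 + A*B) (P(A, B) = (A*B + 1)*B = (1 + A*B)*B = B*(1 + A*B))
O(t) = 2*t/(t + t*(1 - 13*t)) (O(t) = (t + t)/(t + t*(1 - 13*t)) = (2*t)/(t + t*(1 - 13*t)) = 2*t/(t + t*(1 - 13*t)))
(-1938 + 18118)/(5487 + 2864) - O(224) = (-1938 + 18118)/(5487 + 2864) - (-2)/(-2 + 13*224) = 16180/8351 - (-2)/(-2 + 2912) = 16180*(1/8351) - (-2)/2910 = 16180/8351 - (-2)/2910 = 16180/8351 - 1*(-1/1455) = 16180/8351 + 1/1455 = 23550251/12150705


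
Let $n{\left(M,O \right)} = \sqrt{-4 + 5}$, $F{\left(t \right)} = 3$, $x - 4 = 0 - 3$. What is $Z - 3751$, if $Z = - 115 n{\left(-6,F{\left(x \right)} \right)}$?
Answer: $-3866$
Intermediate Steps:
$x = 1$ ($x = 4 + \left(0 - 3\right) = 4 - 3 = 1$)
$n{\left(M,O \right)} = 1$ ($n{\left(M,O \right)} = \sqrt{1} = 1$)
$Z = -115$ ($Z = \left(-115\right) 1 = -115$)
$Z - 3751 = -115 - 3751 = -3866$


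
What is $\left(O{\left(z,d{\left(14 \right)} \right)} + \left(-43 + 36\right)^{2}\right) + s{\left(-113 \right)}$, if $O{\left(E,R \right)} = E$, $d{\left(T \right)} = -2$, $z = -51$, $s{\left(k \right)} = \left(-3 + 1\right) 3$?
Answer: $-8$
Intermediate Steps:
$s{\left(k \right)} = -6$ ($s{\left(k \right)} = \left(-2\right) 3 = -6$)
$\left(O{\left(z,d{\left(14 \right)} \right)} + \left(-43 + 36\right)^{2}\right) + s{\left(-113 \right)} = \left(-51 + \left(-43 + 36\right)^{2}\right) - 6 = \left(-51 + \left(-7\right)^{2}\right) - 6 = \left(-51 + 49\right) - 6 = -2 - 6 = -8$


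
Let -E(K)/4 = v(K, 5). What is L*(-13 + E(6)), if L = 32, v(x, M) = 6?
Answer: -1184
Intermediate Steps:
E(K) = -24 (E(K) = -4*6 = -24)
L*(-13 + E(6)) = 32*(-13 - 24) = 32*(-37) = -1184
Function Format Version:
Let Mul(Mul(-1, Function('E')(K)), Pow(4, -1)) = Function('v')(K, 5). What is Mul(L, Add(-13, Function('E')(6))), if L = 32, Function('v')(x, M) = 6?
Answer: -1184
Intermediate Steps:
Function('E')(K) = -24 (Function('E')(K) = Mul(-4, 6) = -24)
Mul(L, Add(-13, Function('E')(6))) = Mul(32, Add(-13, -24)) = Mul(32, -37) = -1184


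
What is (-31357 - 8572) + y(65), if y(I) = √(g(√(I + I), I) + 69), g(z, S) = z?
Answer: -39929 + √(69 + √130) ≈ -39920.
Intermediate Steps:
y(I) = √(69 + √2*√I) (y(I) = √(√(I + I) + 69) = √(√(2*I) + 69) = √(√2*√I + 69) = √(69 + √2*√I))
(-31357 - 8572) + y(65) = (-31357 - 8572) + √(69 + √2*√65) = -39929 + √(69 + √130)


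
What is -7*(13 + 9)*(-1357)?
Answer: 208978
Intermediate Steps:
-7*(13 + 9)*(-1357) = -7*22*(-1357) = -154*(-1357) = 208978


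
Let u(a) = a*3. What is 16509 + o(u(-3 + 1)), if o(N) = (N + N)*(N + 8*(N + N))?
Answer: 17733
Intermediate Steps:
u(a) = 3*a
o(N) = 34*N**2 (o(N) = (2*N)*(N + 8*(2*N)) = (2*N)*(N + 16*N) = (2*N)*(17*N) = 34*N**2)
16509 + o(u(-3 + 1)) = 16509 + 34*(3*(-3 + 1))**2 = 16509 + 34*(3*(-2))**2 = 16509 + 34*(-6)**2 = 16509 + 34*36 = 16509 + 1224 = 17733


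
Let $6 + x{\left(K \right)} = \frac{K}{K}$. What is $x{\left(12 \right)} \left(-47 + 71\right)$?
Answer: $-120$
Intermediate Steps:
$x{\left(K \right)} = -5$ ($x{\left(K \right)} = -6 + \frac{K}{K} = -6 + 1 = -5$)
$x{\left(12 \right)} \left(-47 + 71\right) = - 5 \left(-47 + 71\right) = \left(-5\right) 24 = -120$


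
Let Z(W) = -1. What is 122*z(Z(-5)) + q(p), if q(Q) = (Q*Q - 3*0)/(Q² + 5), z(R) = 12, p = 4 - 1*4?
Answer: 1464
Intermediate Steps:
p = 0 (p = 4 - 4 = 0)
q(Q) = Q²/(5 + Q²) (q(Q) = (Q² + 0)/(5 + Q²) = Q²/(5 + Q²))
122*z(Z(-5)) + q(p) = 122*12 + 0²/(5 + 0²) = 1464 + 0/(5 + 0) = 1464 + 0/5 = 1464 + 0*(⅕) = 1464 + 0 = 1464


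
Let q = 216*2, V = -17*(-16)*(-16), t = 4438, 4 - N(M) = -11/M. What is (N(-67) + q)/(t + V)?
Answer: 29201/5762 ≈ 5.0679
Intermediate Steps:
N(M) = 4 + 11/M (N(M) = 4 - (-11)/M = 4 + 11/M)
V = -4352 (V = 272*(-16) = -4352)
q = 432
(N(-67) + q)/(t + V) = ((4 + 11/(-67)) + 432)/(4438 - 4352) = ((4 + 11*(-1/67)) + 432)/86 = ((4 - 11/67) + 432)*(1/86) = (257/67 + 432)*(1/86) = (29201/67)*(1/86) = 29201/5762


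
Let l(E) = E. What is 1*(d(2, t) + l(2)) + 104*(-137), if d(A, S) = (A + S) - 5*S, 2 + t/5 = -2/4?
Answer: -14194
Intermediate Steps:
t = -25/2 (t = -10 + 5*(-2/4) = -10 + 5*(-2*¼) = -10 + 5*(-½) = -10 - 5/2 = -25/2 ≈ -12.500)
d(A, S) = A - 4*S
1*(d(2, t) + l(2)) + 104*(-137) = 1*((2 - 4*(-25/2)) + 2) + 104*(-137) = 1*((2 + 50) + 2) - 14248 = 1*(52 + 2) - 14248 = 1*54 - 14248 = 54 - 14248 = -14194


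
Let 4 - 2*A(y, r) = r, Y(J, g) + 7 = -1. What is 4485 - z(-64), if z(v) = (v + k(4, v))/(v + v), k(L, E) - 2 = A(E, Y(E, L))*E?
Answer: 286817/64 ≈ 4481.5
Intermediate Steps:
Y(J, g) = -8 (Y(J, g) = -7 - 1 = -8)
A(y, r) = 2 - r/2
k(L, E) = 2 + 6*E (k(L, E) = 2 + (2 - 1/2*(-8))*E = 2 + (2 + 4)*E = 2 + 6*E)
z(v) = (2 + 7*v)/(2*v) (z(v) = (v + (2 + 6*v))/(v + v) = (2 + 7*v)/((2*v)) = (2 + 7*v)*(1/(2*v)) = (2 + 7*v)/(2*v))
4485 - z(-64) = 4485 - (7/2 + 1/(-64)) = 4485 - (7/2 - 1/64) = 4485 - 1*223/64 = 4485 - 223/64 = 286817/64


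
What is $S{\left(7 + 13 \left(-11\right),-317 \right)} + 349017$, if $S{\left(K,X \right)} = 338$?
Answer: $349355$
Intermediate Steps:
$S{\left(7 + 13 \left(-11\right),-317 \right)} + 349017 = 338 + 349017 = 349355$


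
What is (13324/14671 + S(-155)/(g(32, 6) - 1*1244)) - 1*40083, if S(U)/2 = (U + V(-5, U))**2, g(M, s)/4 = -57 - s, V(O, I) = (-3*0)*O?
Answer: -25894685811/645524 ≈ -40114.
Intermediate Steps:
V(O, I) = 0 (V(O, I) = 0*O = 0)
g(M, s) = -228 - 4*s (g(M, s) = 4*(-57 - s) = -228 - 4*s)
S(U) = 2*U**2 (S(U) = 2*(U + 0)**2 = 2*U**2)
(13324/14671 + S(-155)/(g(32, 6) - 1*1244)) - 1*40083 = (13324/14671 + (2*(-155)**2)/((-228 - 4*6) - 1*1244)) - 1*40083 = (13324*(1/14671) + (2*24025)/((-228 - 24) - 1244)) - 40083 = (13324/14671 + 48050/(-252 - 1244)) - 40083 = (13324/14671 + 48050/(-1496)) - 40083 = (13324/14671 + 48050*(-1/1496)) - 40083 = (13324/14671 - 24025/748) - 40083 = -20147319/645524 - 40083 = -25894685811/645524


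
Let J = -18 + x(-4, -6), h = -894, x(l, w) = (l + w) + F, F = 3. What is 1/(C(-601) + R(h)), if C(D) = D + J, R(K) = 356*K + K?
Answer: -1/319784 ≈ -3.1271e-6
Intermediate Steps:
x(l, w) = 3 + l + w (x(l, w) = (l + w) + 3 = 3 + l + w)
R(K) = 357*K
J = -25 (J = -18 + (3 - 4 - 6) = -18 - 7 = -25)
C(D) = -25 + D (C(D) = D - 25 = -25 + D)
1/(C(-601) + R(h)) = 1/((-25 - 601) + 357*(-894)) = 1/(-626 - 319158) = 1/(-319784) = -1/319784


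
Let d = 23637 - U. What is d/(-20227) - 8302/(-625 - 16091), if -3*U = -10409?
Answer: -22505/44974 ≈ -0.50040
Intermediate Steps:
U = 10409/3 (U = -1/3*(-10409) = 10409/3 ≈ 3469.7)
d = 60502/3 (d = 23637 - 1*10409/3 = 23637 - 10409/3 = 60502/3 ≈ 20167.)
d/(-20227) - 8302/(-625 - 16091) = (60502/3)/(-20227) - 8302/(-625 - 16091) = (60502/3)*(-1/20227) - 8302/(-16716) = -338/339 - 8302*(-1/16716) = -338/339 + 593/1194 = -22505/44974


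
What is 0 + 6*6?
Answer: 36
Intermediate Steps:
0 + 6*6 = 0 + 36 = 36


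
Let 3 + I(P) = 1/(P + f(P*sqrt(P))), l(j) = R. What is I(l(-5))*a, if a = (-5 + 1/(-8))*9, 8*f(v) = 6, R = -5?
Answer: 20295/136 ≈ 149.23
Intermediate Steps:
f(v) = 3/4 (f(v) = (1/8)*6 = 3/4)
l(j) = -5
I(P) = -3 + 1/(3/4 + P) (I(P) = -3 + 1/(P + 3/4) = -3 + 1/(3/4 + P))
a = -369/8 (a = (-5 - 1/8)*9 = -41/8*9 = -369/8 ≈ -46.125)
I(l(-5))*a = ((-5 - 12*(-5))/(3 + 4*(-5)))*(-369/8) = ((-5 + 60)/(3 - 20))*(-369/8) = (55/(-17))*(-369/8) = -1/17*55*(-369/8) = -55/17*(-369/8) = 20295/136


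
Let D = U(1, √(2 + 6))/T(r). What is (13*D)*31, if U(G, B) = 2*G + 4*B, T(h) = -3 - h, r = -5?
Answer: 403 + 1612*√2 ≈ 2682.7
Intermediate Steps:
D = 1 + 4*√2 (D = (2*1 + 4*√(2 + 6))/(-3 - 1*(-5)) = (2 + 4*√8)/(-3 + 5) = (2 + 4*(2*√2))/2 = (2 + 8*√2)*(½) = 1 + 4*√2 ≈ 6.6569)
(13*D)*31 = (13*(1 + 4*√2))*31 = (13 + 52*√2)*31 = 403 + 1612*√2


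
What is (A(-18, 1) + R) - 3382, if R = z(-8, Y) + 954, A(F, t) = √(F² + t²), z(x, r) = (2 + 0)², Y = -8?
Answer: -2424 + 5*√13 ≈ -2406.0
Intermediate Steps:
z(x, r) = 4 (z(x, r) = 2² = 4)
R = 958 (R = 4 + 954 = 958)
(A(-18, 1) + R) - 3382 = (√((-18)² + 1²) + 958) - 3382 = (√(324 + 1) + 958) - 3382 = (√325 + 958) - 3382 = (5*√13 + 958) - 3382 = (958 + 5*√13) - 3382 = -2424 + 5*√13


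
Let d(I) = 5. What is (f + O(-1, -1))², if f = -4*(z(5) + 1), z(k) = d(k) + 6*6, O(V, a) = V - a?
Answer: 28224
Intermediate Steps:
z(k) = 41 (z(k) = 5 + 6*6 = 5 + 36 = 41)
f = -168 (f = -4*(41 + 1) = -4*42 = -168)
(f + O(-1, -1))² = (-168 + (-1 - 1*(-1)))² = (-168 + (-1 + 1))² = (-168 + 0)² = (-168)² = 28224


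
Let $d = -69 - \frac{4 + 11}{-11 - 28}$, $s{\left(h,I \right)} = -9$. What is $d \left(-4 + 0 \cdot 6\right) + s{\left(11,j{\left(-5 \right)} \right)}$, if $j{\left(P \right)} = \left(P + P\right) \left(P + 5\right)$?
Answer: $\frac{3451}{13} \approx 265.46$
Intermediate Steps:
$j{\left(P \right)} = 2 P \left(5 + P\right)$
$d = - \frac{892}{13}$ ($d = -69 - \frac{15}{-39} = -69 - 15 \left(- \frac{1}{39}\right) = -69 - - \frac{5}{13} = -69 + \frac{5}{13} = - \frac{892}{13} \approx -68.615$)
$d \left(-4 + 0 \cdot 6\right) + s{\left(11,j{\left(-5 \right)} \right)} = - \frac{892 \left(-4 + 0 \cdot 6\right)}{13} - 9 = - \frac{892 \left(-4 + 0\right)}{13} - 9 = \left(- \frac{892}{13}\right) \left(-4\right) - 9 = \frac{3568}{13} - 9 = \frac{3451}{13}$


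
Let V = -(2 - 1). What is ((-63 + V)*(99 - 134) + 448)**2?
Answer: 7225344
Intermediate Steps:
V = -1 (V = -1*1 = -1)
((-63 + V)*(99 - 134) + 448)**2 = ((-63 - 1)*(99 - 134) + 448)**2 = (-64*(-35) + 448)**2 = (2240 + 448)**2 = 2688**2 = 7225344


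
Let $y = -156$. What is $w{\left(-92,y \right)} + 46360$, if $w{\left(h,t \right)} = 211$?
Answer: $46571$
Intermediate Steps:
$w{\left(-92,y \right)} + 46360 = 211 + 46360 = 46571$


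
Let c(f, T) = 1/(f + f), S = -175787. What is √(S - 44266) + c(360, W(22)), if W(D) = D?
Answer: 1/720 + I*√220053 ≈ 0.0013889 + 469.1*I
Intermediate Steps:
c(f, T) = 1/(2*f)
√(S - 44266) + c(360, W(22)) = √(-175787 - 44266) + (½)/360 = √(-220053) + (½)*(1/360) = I*√220053 + 1/720 = 1/720 + I*√220053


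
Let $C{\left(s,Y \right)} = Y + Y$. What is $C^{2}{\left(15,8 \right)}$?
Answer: $256$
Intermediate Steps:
$C{\left(s,Y \right)} = 2 Y$
$C^{2}{\left(15,8 \right)} = \left(2 \cdot 8\right)^{2} = 16^{2} = 256$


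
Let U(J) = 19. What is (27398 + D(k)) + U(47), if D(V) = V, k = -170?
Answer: 27247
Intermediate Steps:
(27398 + D(k)) + U(47) = (27398 - 170) + 19 = 27228 + 19 = 27247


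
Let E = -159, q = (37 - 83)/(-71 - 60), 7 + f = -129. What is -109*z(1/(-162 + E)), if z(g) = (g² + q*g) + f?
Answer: 200101446919/13498371 ≈ 14824.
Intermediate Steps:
f = -136 (f = -7 - 129 = -136)
q = 46/131 (q = -46/(-131) = -46*(-1/131) = 46/131 ≈ 0.35114)
z(g) = -136 + g² + 46*g/131 (z(g) = (g² + 46*g/131) - 136 = -136 + g² + 46*g/131)
-109*z(1/(-162 + E)) = -109*(-136 + (1/(-162 - 159))² + 46/(131*(-162 - 159))) = -109*(-136 + (1/(-321))² + (46/131)/(-321)) = -109*(-136 + (-1/321)² + (46/131)*(-1/321)) = -109*(-136 + 1/103041 - 46/42051) = -109*(-1835793091/13498371) = 200101446919/13498371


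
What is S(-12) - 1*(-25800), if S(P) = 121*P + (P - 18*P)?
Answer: 24552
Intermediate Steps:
S(P) = 104*P (S(P) = 121*P + (P - 18*P) = 121*P - 17*P = 104*P)
S(-12) - 1*(-25800) = 104*(-12) - 1*(-25800) = -1248 + 25800 = 24552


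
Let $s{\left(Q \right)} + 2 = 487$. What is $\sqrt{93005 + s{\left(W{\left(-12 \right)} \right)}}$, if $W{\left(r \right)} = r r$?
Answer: $\sqrt{93490} \approx 305.76$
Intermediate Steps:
$W{\left(r \right)} = r^{2}$
$s{\left(Q \right)} = 485$ ($s{\left(Q \right)} = -2 + 487 = 485$)
$\sqrt{93005 + s{\left(W{\left(-12 \right)} \right)}} = \sqrt{93005 + 485} = \sqrt{93490}$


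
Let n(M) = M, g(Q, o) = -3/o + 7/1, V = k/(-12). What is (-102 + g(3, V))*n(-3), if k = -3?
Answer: 321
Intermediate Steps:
V = ¼ (V = -3/(-12) = -3*(-1/12) = ¼ ≈ 0.25000)
g(Q, o) = 7 - 3/o (g(Q, o) = -3/o + 7*1 = -3/o + 7 = 7 - 3/o)
(-102 + g(3, V))*n(-3) = (-102 + (7 - 3/¼))*(-3) = (-102 + (7 - 3*4))*(-3) = (-102 + (7 - 12))*(-3) = (-102 - 5)*(-3) = -107*(-3) = 321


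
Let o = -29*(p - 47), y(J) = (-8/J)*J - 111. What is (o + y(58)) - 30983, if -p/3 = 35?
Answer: -26694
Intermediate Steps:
p = -105 (p = -3*35 = -105)
y(J) = -119 (y(J) = -8 - 111 = -119)
o = 4408 (o = -29*(-105 - 47) = -29*(-152) = 4408)
(o + y(58)) - 30983 = (4408 - 119) - 30983 = 4289 - 30983 = -26694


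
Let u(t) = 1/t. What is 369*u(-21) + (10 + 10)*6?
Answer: 717/7 ≈ 102.43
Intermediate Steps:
369*u(-21) + (10 + 10)*6 = 369/(-21) + (10 + 10)*6 = 369*(-1/21) + 20*6 = -123/7 + 120 = 717/7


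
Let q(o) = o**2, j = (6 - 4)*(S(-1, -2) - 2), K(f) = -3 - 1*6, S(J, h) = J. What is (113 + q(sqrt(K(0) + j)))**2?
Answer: 9604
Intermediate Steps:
K(f) = -9 (K(f) = -3 - 6 = -9)
j = -6 (j = (6 - 4)*(-1 - 2) = 2*(-3) = -6)
(113 + q(sqrt(K(0) + j)))**2 = (113 + (sqrt(-9 - 6))**2)**2 = (113 + (sqrt(-15))**2)**2 = (113 + (I*sqrt(15))**2)**2 = (113 - 15)**2 = 98**2 = 9604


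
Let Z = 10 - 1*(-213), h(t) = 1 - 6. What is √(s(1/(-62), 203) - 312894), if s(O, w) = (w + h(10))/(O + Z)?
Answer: 3*I*√265793138058/2765 ≈ 559.37*I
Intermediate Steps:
h(t) = -5
Z = 223 (Z = 10 + 213 = 223)
s(O, w) = (-5 + w)/(223 + O) (s(O, w) = (w - 5)/(O + 223) = (-5 + w)/(223 + O))
√(s(1/(-62), 203) - 312894) = √((-5 + 203)/(223 + 1/(-62)) - 312894) = √(198/(223 - 1/62) - 312894) = √(198/(13825/62) - 312894) = √((62/13825)*198 - 312894) = √(12276/13825 - 312894) = √(-4325747274/13825) = 3*I*√265793138058/2765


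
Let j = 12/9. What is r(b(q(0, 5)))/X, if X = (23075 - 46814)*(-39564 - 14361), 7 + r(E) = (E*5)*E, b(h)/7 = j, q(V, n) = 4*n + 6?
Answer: 3857/11521130175 ≈ 3.3478e-7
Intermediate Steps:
j = 4/3 (j = 12*(⅑) = 4/3 ≈ 1.3333)
q(V, n) = 6 + 4*n
b(h) = 28/3 (b(h) = 7*(4/3) = 28/3)
r(E) = -7 + 5*E² (r(E) = -7 + (E*5)*E = -7 + (5*E)*E = -7 + 5*E²)
X = 1280125575 (X = -23739*(-53925) = 1280125575)
r(b(q(0, 5)))/X = (-7 + 5*(28/3)²)/1280125575 = (-7 + 5*(784/9))*(1/1280125575) = (-7 + 3920/9)*(1/1280125575) = (3857/9)*(1/1280125575) = 3857/11521130175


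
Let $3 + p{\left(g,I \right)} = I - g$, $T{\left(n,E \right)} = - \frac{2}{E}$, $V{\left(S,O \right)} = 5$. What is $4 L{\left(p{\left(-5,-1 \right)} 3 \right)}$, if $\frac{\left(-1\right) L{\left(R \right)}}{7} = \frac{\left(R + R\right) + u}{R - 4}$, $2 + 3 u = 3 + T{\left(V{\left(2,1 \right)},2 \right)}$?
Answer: $168$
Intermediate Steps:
$p{\left(g,I \right)} = -3 + I - g$ ($p{\left(g,I \right)} = -3 + \left(I - g\right) = -3 + I - g$)
$u = 0$ ($u = - \frac{2}{3} + \frac{3 - \frac{2}{2}}{3} = - \frac{2}{3} + \frac{3 - 1}{3} = - \frac{2}{3} + \frac{1}{3} \cdot 2 = - \frac{2}{3} + \frac{2}{3} = 0$)
$L{\left(R \right)} = - \frac{14 R}{-4 + R}$ ($L{\left(R \right)} = - 7 \frac{\left(R + R\right) + 0}{R - 4} = - 7 \frac{2 R + 0}{-4 + R} = - 7 \frac{2 R}{-4 + R} = - \frac{14 R}{-4 + R}$)
$4 L{\left(p{\left(-5,-1 \right)} 3 \right)} = 4 \left(- \frac{14 \left(-3 - 1 - -5\right) 3}{-4 + \left(-3 - 1 - -5\right) 3}\right) = 4 \left(- \frac{14 \left(-3 - 1 + 5\right) 3}{-4 + \left(-3 - 1 + 5\right) 3}\right) = 4 \left(- \frac{14 \cdot 1 \cdot 3}{-4 + 1 \cdot 3}\right) = 4 \left(\left(-14\right) 3 \frac{1}{-4 + 3}\right) = 4 \left(\left(-14\right) 3 \frac{1}{-1}\right) = 4 \left(\left(-14\right) 3 \left(-1\right)\right) = 4 \cdot 42 = 168$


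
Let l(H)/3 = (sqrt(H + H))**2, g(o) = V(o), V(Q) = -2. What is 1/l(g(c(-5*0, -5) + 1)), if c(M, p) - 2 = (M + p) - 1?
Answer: -1/12 ≈ -0.083333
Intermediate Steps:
c(M, p) = 1 + M + p (c(M, p) = 2 + ((M + p) - 1) = 2 + (-1 + M + p) = 1 + M + p)
g(o) = -2
l(H) = 6*H (l(H) = 3*(sqrt(H + H))**2 = 3*(sqrt(2*H))**2 = 3*(sqrt(2)*sqrt(H))**2 = 3*(2*H) = 6*H)
1/l(g(c(-5*0, -5) + 1)) = 1/(6*(-2)) = 1/(-12) = -1/12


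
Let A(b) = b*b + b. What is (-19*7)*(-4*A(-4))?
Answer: 6384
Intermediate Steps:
A(b) = b + b² (A(b) = b² + b = b + b²)
(-19*7)*(-4*A(-4)) = (-19*7)*(-(-16)*(1 - 4)) = -(-532)*(-4*(-3)) = -(-532)*12 = -133*(-48) = 6384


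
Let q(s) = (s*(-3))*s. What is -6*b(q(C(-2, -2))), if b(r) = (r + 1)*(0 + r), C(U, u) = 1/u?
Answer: 9/8 ≈ 1.1250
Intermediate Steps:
q(s) = -3*s² (q(s) = (-3*s)*s = -3*s²)
b(r) = r*(1 + r) (b(r) = (1 + r)*r = r*(1 + r))
-6*b(q(C(-2, -2))) = -6*(-3*(1/(-2))²)*(1 - 3*(1/(-2))²) = -6*(-3*(-½)²)*(1 - 3*(-½)²) = -6*(-3*¼)*(1 - 3*¼) = -(-9)*(1 - ¾)/2 = -(-9)/(2*4) = -6*(-3/16) = 9/8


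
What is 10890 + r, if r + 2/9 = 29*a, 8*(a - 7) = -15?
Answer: 794765/72 ≈ 11038.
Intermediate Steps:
a = 41/8 (a = 7 + (⅛)*(-15) = 7 - 15/8 = 41/8 ≈ 5.1250)
r = 10685/72 (r = -2/9 + 29*(41/8) = -2/9 + 1189/8 = 10685/72 ≈ 148.40)
10890 + r = 10890 + 10685/72 = 794765/72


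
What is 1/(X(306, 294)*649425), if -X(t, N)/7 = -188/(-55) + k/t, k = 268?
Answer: -561/10950950710 ≈ -5.1228e-8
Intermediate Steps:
X(t, N) = -1316/55 - 1876/t (X(t, N) = -7*(-188/(-55) + 268/t) = -7*(-188*(-1/55) + 268/t) = -7*(188/55 + 268/t) = -1316/55 - 1876/t)
1/(X(306, 294)*649425) = 1/(-1316/55 - 1876/306*649425) = (1/649425)/(-1316/55 - 1876*1/306) = (1/649425)/(-1316/55 - 938/153) = (1/649425)/(-252938/8415) = -8415/252938*1/649425 = -561/10950950710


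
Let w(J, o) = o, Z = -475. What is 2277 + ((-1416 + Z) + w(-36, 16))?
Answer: 402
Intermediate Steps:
2277 + ((-1416 + Z) + w(-36, 16)) = 2277 + ((-1416 - 475) + 16) = 2277 + (-1891 + 16) = 2277 - 1875 = 402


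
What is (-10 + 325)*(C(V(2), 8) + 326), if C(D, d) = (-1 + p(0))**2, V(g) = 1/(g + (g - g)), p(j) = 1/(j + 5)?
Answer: 514458/5 ≈ 1.0289e+5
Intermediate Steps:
p(j) = 1/(5 + j)
V(g) = 1/g (V(g) = 1/(g + 0) = 1/g)
C(D, d) = 16/25 (C(D, d) = (-1 + 1/(5 + 0))**2 = (-1 + 1/5)**2 = (-4/5)**2 = 16/25)
(-10 + 325)*(C(V(2), 8) + 326) = (-10 + 325)*(16/25 + 326) = 315*(8166/25) = 514458/5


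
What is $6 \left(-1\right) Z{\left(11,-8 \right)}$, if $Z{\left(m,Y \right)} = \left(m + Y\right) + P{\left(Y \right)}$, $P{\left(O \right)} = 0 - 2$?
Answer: $-6$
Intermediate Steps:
$P{\left(O \right)} = -2$ ($P{\left(O \right)} = 0 - 2 = -2$)
$Z{\left(m,Y \right)} = -2 + Y + m$ ($Z{\left(m,Y \right)} = \left(m + Y\right) - 2 = \left(Y + m\right) - 2 = -2 + Y + m$)
$6 \left(-1\right) Z{\left(11,-8 \right)} = 6 \left(-1\right) \left(-2 - 8 + 11\right) = \left(-6\right) 1 = -6$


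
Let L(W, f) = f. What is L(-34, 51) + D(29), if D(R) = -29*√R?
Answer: 51 - 29*√29 ≈ -105.17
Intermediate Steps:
L(-34, 51) + D(29) = 51 - 29*√29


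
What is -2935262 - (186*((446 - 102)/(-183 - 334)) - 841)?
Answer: -1517031673/517 ≈ -2.9343e+6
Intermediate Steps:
-2935262 - (186*((446 - 102)/(-183 - 334)) - 841) = -2935262 - (186*(344/(-517)) - 841) = -2935262 - (186*(344*(-1/517)) - 841) = -2935262 - (186*(-344/517) - 841) = -2935262 - (-63984/517 - 841) = -2935262 - 1*(-498781/517) = -2935262 + 498781/517 = -1517031673/517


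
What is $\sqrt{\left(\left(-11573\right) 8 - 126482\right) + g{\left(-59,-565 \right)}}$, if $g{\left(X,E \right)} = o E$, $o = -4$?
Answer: $i \sqrt{216806} \approx 465.62 i$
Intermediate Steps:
$g{\left(X,E \right)} = - 4 E$
$\sqrt{\left(\left(-11573\right) 8 - 126482\right) + g{\left(-59,-565 \right)}} = \sqrt{\left(\left(-11573\right) 8 - 126482\right) - -2260} = \sqrt{\left(-92584 - 126482\right) + 2260} = \sqrt{-219066 + 2260} = \sqrt{-216806} = i \sqrt{216806}$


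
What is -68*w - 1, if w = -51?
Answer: 3467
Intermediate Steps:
-68*w - 1 = -68*(-51) - 1 = 3468 - 1 = 3467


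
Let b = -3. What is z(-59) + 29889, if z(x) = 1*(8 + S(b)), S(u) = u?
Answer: 29894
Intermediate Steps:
z(x) = 5 (z(x) = 1*(8 - 3) = 1*5 = 5)
z(-59) + 29889 = 5 + 29889 = 29894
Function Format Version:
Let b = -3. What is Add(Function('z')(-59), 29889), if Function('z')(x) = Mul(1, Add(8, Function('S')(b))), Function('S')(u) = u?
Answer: 29894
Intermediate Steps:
Function('z')(x) = 5 (Function('z')(x) = Mul(1, Add(8, -3)) = Mul(1, 5) = 5)
Add(Function('z')(-59), 29889) = Add(5, 29889) = 29894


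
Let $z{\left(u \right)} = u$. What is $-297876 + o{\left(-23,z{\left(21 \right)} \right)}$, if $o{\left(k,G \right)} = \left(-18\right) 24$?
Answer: $-298308$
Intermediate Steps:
$o{\left(k,G \right)} = -432$
$-297876 + o{\left(-23,z{\left(21 \right)} \right)} = -297876 - 432 = -298308$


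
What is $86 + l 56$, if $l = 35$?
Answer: $2046$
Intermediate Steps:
$86 + l 56 = 86 + 35 \cdot 56 = 86 + 1960 = 2046$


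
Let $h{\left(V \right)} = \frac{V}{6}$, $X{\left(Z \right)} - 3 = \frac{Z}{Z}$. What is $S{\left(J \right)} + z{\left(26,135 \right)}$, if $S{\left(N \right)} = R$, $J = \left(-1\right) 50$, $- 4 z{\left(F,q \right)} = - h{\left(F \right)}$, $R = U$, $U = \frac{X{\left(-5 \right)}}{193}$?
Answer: $\frac{2557}{2316} \approx 1.1041$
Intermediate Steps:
$X{\left(Z \right)} = 4$ ($X{\left(Z \right)} = 3 + \frac{Z}{Z} = 3 + 1 = 4$)
$h{\left(V \right)} = \frac{V}{6}$ ($h{\left(V \right)} = V \frac{1}{6} = \frac{V}{6}$)
$U = \frac{4}{193} \approx 0.020725$
$R = \frac{4}{193} \approx 0.020725$
$z{\left(F,q \right)} = \frac{F}{24}$ ($z{\left(F,q \right)} = - \frac{\left(-1\right) \frac{F}{6}}{4} = - \frac{\left(- \frac{1}{6}\right) F}{4} = \frac{F}{24}$)
$J = -50$
$S{\left(N \right)} = \frac{4}{193}$
$S{\left(J \right)} + z{\left(26,135 \right)} = \frac{4}{193} + \frac{1}{24} \cdot 26 = \frac{4}{193} + \frac{13}{12} = \frac{2557}{2316}$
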